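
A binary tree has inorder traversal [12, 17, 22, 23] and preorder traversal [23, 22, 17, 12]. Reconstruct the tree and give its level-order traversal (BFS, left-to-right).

Inorder:  [12, 17, 22, 23]
Preorder: [23, 22, 17, 12]
Algorithm: preorder visits root first, so consume preorder in order;
for each root, split the current inorder slice at that value into
left-subtree inorder and right-subtree inorder, then recurse.
Recursive splits:
  root=23; inorder splits into left=[12, 17, 22], right=[]
  root=22; inorder splits into left=[12, 17], right=[]
  root=17; inorder splits into left=[12], right=[]
  root=12; inorder splits into left=[], right=[]
Reconstructed level-order: [23, 22, 17, 12]


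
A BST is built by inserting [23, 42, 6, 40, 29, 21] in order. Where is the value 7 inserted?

Starting tree (level order): [23, 6, 42, None, 21, 40, None, None, None, 29]
Insertion path: 23 -> 6 -> 21
Result: insert 7 as left child of 21
Final tree (level order): [23, 6, 42, None, 21, 40, None, 7, None, 29]


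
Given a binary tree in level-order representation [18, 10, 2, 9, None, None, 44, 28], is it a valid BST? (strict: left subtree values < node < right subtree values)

Level-order array: [18, 10, 2, 9, None, None, 44, 28]
Validate using subtree bounds (lo, hi): at each node, require lo < value < hi,
then recurse left with hi=value and right with lo=value.
Preorder trace (stopping at first violation):
  at node 18 with bounds (-inf, +inf): OK
  at node 10 with bounds (-inf, 18): OK
  at node 9 with bounds (-inf, 10): OK
  at node 28 with bounds (-inf, 9): VIOLATION
Node 28 violates its bound: not (-inf < 28 < 9).
Result: Not a valid BST


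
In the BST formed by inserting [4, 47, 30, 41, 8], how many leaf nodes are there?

Tree built from: [4, 47, 30, 41, 8]
Tree (level-order array): [4, None, 47, 30, None, 8, 41]
Rule: A leaf has 0 children.
Per-node child counts:
  node 4: 1 child(ren)
  node 47: 1 child(ren)
  node 30: 2 child(ren)
  node 8: 0 child(ren)
  node 41: 0 child(ren)
Matching nodes: [8, 41]
Count of leaf nodes: 2


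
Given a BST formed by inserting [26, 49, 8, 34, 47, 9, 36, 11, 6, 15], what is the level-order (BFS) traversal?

Tree insertion order: [26, 49, 8, 34, 47, 9, 36, 11, 6, 15]
Tree (level-order array): [26, 8, 49, 6, 9, 34, None, None, None, None, 11, None, 47, None, 15, 36]
BFS from the root, enqueuing left then right child of each popped node:
  queue [26] -> pop 26, enqueue [8, 49], visited so far: [26]
  queue [8, 49] -> pop 8, enqueue [6, 9], visited so far: [26, 8]
  queue [49, 6, 9] -> pop 49, enqueue [34], visited so far: [26, 8, 49]
  queue [6, 9, 34] -> pop 6, enqueue [none], visited so far: [26, 8, 49, 6]
  queue [9, 34] -> pop 9, enqueue [11], visited so far: [26, 8, 49, 6, 9]
  queue [34, 11] -> pop 34, enqueue [47], visited so far: [26, 8, 49, 6, 9, 34]
  queue [11, 47] -> pop 11, enqueue [15], visited so far: [26, 8, 49, 6, 9, 34, 11]
  queue [47, 15] -> pop 47, enqueue [36], visited so far: [26, 8, 49, 6, 9, 34, 11, 47]
  queue [15, 36] -> pop 15, enqueue [none], visited so far: [26, 8, 49, 6, 9, 34, 11, 47, 15]
  queue [36] -> pop 36, enqueue [none], visited so far: [26, 8, 49, 6, 9, 34, 11, 47, 15, 36]
Result: [26, 8, 49, 6, 9, 34, 11, 47, 15, 36]


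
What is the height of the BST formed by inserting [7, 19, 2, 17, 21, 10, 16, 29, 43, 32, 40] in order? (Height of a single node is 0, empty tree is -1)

Insertion order: [7, 19, 2, 17, 21, 10, 16, 29, 43, 32, 40]
Tree (level-order array): [7, 2, 19, None, None, 17, 21, 10, None, None, 29, None, 16, None, 43, None, None, 32, None, None, 40]
Compute height bottom-up (empty subtree = -1):
  height(2) = 1 + max(-1, -1) = 0
  height(16) = 1 + max(-1, -1) = 0
  height(10) = 1 + max(-1, 0) = 1
  height(17) = 1 + max(1, -1) = 2
  height(40) = 1 + max(-1, -1) = 0
  height(32) = 1 + max(-1, 0) = 1
  height(43) = 1 + max(1, -1) = 2
  height(29) = 1 + max(-1, 2) = 3
  height(21) = 1 + max(-1, 3) = 4
  height(19) = 1 + max(2, 4) = 5
  height(7) = 1 + max(0, 5) = 6
Height = 6


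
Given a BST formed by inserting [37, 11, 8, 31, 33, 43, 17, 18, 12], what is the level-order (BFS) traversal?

Tree insertion order: [37, 11, 8, 31, 33, 43, 17, 18, 12]
Tree (level-order array): [37, 11, 43, 8, 31, None, None, None, None, 17, 33, 12, 18]
BFS from the root, enqueuing left then right child of each popped node:
  queue [37] -> pop 37, enqueue [11, 43], visited so far: [37]
  queue [11, 43] -> pop 11, enqueue [8, 31], visited so far: [37, 11]
  queue [43, 8, 31] -> pop 43, enqueue [none], visited so far: [37, 11, 43]
  queue [8, 31] -> pop 8, enqueue [none], visited so far: [37, 11, 43, 8]
  queue [31] -> pop 31, enqueue [17, 33], visited so far: [37, 11, 43, 8, 31]
  queue [17, 33] -> pop 17, enqueue [12, 18], visited so far: [37, 11, 43, 8, 31, 17]
  queue [33, 12, 18] -> pop 33, enqueue [none], visited so far: [37, 11, 43, 8, 31, 17, 33]
  queue [12, 18] -> pop 12, enqueue [none], visited so far: [37, 11, 43, 8, 31, 17, 33, 12]
  queue [18] -> pop 18, enqueue [none], visited so far: [37, 11, 43, 8, 31, 17, 33, 12, 18]
Result: [37, 11, 43, 8, 31, 17, 33, 12, 18]


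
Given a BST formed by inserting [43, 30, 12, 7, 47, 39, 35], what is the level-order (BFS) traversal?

Tree insertion order: [43, 30, 12, 7, 47, 39, 35]
Tree (level-order array): [43, 30, 47, 12, 39, None, None, 7, None, 35]
BFS from the root, enqueuing left then right child of each popped node:
  queue [43] -> pop 43, enqueue [30, 47], visited so far: [43]
  queue [30, 47] -> pop 30, enqueue [12, 39], visited so far: [43, 30]
  queue [47, 12, 39] -> pop 47, enqueue [none], visited so far: [43, 30, 47]
  queue [12, 39] -> pop 12, enqueue [7], visited so far: [43, 30, 47, 12]
  queue [39, 7] -> pop 39, enqueue [35], visited so far: [43, 30, 47, 12, 39]
  queue [7, 35] -> pop 7, enqueue [none], visited so far: [43, 30, 47, 12, 39, 7]
  queue [35] -> pop 35, enqueue [none], visited so far: [43, 30, 47, 12, 39, 7, 35]
Result: [43, 30, 47, 12, 39, 7, 35]


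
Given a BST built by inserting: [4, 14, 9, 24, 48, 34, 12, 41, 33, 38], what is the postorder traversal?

Tree insertion order: [4, 14, 9, 24, 48, 34, 12, 41, 33, 38]
Tree (level-order array): [4, None, 14, 9, 24, None, 12, None, 48, None, None, 34, None, 33, 41, None, None, 38]
Postorder traversal: [12, 9, 33, 38, 41, 34, 48, 24, 14, 4]


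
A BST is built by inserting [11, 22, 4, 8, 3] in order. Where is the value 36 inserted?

Starting tree (level order): [11, 4, 22, 3, 8]
Insertion path: 11 -> 22
Result: insert 36 as right child of 22
Final tree (level order): [11, 4, 22, 3, 8, None, 36]


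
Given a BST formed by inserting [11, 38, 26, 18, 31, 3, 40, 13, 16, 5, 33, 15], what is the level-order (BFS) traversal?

Tree insertion order: [11, 38, 26, 18, 31, 3, 40, 13, 16, 5, 33, 15]
Tree (level-order array): [11, 3, 38, None, 5, 26, 40, None, None, 18, 31, None, None, 13, None, None, 33, None, 16, None, None, 15]
BFS from the root, enqueuing left then right child of each popped node:
  queue [11] -> pop 11, enqueue [3, 38], visited so far: [11]
  queue [3, 38] -> pop 3, enqueue [5], visited so far: [11, 3]
  queue [38, 5] -> pop 38, enqueue [26, 40], visited so far: [11, 3, 38]
  queue [5, 26, 40] -> pop 5, enqueue [none], visited so far: [11, 3, 38, 5]
  queue [26, 40] -> pop 26, enqueue [18, 31], visited so far: [11, 3, 38, 5, 26]
  queue [40, 18, 31] -> pop 40, enqueue [none], visited so far: [11, 3, 38, 5, 26, 40]
  queue [18, 31] -> pop 18, enqueue [13], visited so far: [11, 3, 38, 5, 26, 40, 18]
  queue [31, 13] -> pop 31, enqueue [33], visited so far: [11, 3, 38, 5, 26, 40, 18, 31]
  queue [13, 33] -> pop 13, enqueue [16], visited so far: [11, 3, 38, 5, 26, 40, 18, 31, 13]
  queue [33, 16] -> pop 33, enqueue [none], visited so far: [11, 3, 38, 5, 26, 40, 18, 31, 13, 33]
  queue [16] -> pop 16, enqueue [15], visited so far: [11, 3, 38, 5, 26, 40, 18, 31, 13, 33, 16]
  queue [15] -> pop 15, enqueue [none], visited so far: [11, 3, 38, 5, 26, 40, 18, 31, 13, 33, 16, 15]
Result: [11, 3, 38, 5, 26, 40, 18, 31, 13, 33, 16, 15]


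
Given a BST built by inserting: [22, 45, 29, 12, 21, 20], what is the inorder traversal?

Tree insertion order: [22, 45, 29, 12, 21, 20]
Tree (level-order array): [22, 12, 45, None, 21, 29, None, 20]
Inorder traversal: [12, 20, 21, 22, 29, 45]


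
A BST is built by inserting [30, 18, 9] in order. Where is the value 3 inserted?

Starting tree (level order): [30, 18, None, 9]
Insertion path: 30 -> 18 -> 9
Result: insert 3 as left child of 9
Final tree (level order): [30, 18, None, 9, None, 3]


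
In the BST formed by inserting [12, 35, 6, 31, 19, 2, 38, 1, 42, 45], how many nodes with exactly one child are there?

Tree built from: [12, 35, 6, 31, 19, 2, 38, 1, 42, 45]
Tree (level-order array): [12, 6, 35, 2, None, 31, 38, 1, None, 19, None, None, 42, None, None, None, None, None, 45]
Rule: These are nodes with exactly 1 non-null child.
Per-node child counts:
  node 12: 2 child(ren)
  node 6: 1 child(ren)
  node 2: 1 child(ren)
  node 1: 0 child(ren)
  node 35: 2 child(ren)
  node 31: 1 child(ren)
  node 19: 0 child(ren)
  node 38: 1 child(ren)
  node 42: 1 child(ren)
  node 45: 0 child(ren)
Matching nodes: [6, 2, 31, 38, 42]
Count of nodes with exactly one child: 5


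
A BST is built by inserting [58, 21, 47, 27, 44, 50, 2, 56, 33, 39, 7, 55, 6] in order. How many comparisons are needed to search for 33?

Search path for 33: 58 -> 21 -> 47 -> 27 -> 44 -> 33
Found: True
Comparisons: 6


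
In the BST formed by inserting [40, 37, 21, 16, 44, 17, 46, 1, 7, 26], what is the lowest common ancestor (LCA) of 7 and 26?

Tree insertion order: [40, 37, 21, 16, 44, 17, 46, 1, 7, 26]
Tree (level-order array): [40, 37, 44, 21, None, None, 46, 16, 26, None, None, 1, 17, None, None, None, 7]
In a BST, the LCA of p=7, q=26 is the first node v on the
root-to-leaf path with p <= v <= q (go left if both < v, right if both > v).
Walk from root:
  at 40: both 7 and 26 < 40, go left
  at 37: both 7 and 26 < 37, go left
  at 21: 7 <= 21 <= 26, this is the LCA
LCA = 21


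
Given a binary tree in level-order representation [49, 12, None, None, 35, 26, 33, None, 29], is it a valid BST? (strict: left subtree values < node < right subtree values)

Level-order array: [49, 12, None, None, 35, 26, 33, None, 29]
Validate using subtree bounds (lo, hi): at each node, require lo < value < hi,
then recurse left with hi=value and right with lo=value.
Preorder trace (stopping at first violation):
  at node 49 with bounds (-inf, +inf): OK
  at node 12 with bounds (-inf, 49): OK
  at node 35 with bounds (12, 49): OK
  at node 26 with bounds (12, 35): OK
  at node 29 with bounds (26, 35): OK
  at node 33 with bounds (35, 49): VIOLATION
Node 33 violates its bound: not (35 < 33 < 49).
Result: Not a valid BST


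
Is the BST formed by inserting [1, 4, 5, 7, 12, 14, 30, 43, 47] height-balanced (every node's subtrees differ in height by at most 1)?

Tree (level-order array): [1, None, 4, None, 5, None, 7, None, 12, None, 14, None, 30, None, 43, None, 47]
Definition: a tree is height-balanced if, at every node, |h(left) - h(right)| <= 1 (empty subtree has height -1).
Bottom-up per-node check:
  node 47: h_left=-1, h_right=-1, diff=0 [OK], height=0
  node 43: h_left=-1, h_right=0, diff=1 [OK], height=1
  node 30: h_left=-1, h_right=1, diff=2 [FAIL (|-1-1|=2 > 1)], height=2
  node 14: h_left=-1, h_right=2, diff=3 [FAIL (|-1-2|=3 > 1)], height=3
  node 12: h_left=-1, h_right=3, diff=4 [FAIL (|-1-3|=4 > 1)], height=4
  node 7: h_left=-1, h_right=4, diff=5 [FAIL (|-1-4|=5 > 1)], height=5
  node 5: h_left=-1, h_right=5, diff=6 [FAIL (|-1-5|=6 > 1)], height=6
  node 4: h_left=-1, h_right=6, diff=7 [FAIL (|-1-6|=7 > 1)], height=7
  node 1: h_left=-1, h_right=7, diff=8 [FAIL (|-1-7|=8 > 1)], height=8
Node 30 violates the condition: |-1 - 1| = 2 > 1.
Result: Not balanced


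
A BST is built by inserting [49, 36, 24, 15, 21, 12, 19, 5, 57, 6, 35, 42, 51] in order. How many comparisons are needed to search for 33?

Search path for 33: 49 -> 36 -> 24 -> 35
Found: False
Comparisons: 4


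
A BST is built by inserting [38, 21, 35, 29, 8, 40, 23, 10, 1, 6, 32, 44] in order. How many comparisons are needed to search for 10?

Search path for 10: 38 -> 21 -> 8 -> 10
Found: True
Comparisons: 4


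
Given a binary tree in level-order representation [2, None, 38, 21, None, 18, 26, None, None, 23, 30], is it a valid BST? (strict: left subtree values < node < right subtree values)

Level-order array: [2, None, 38, 21, None, 18, 26, None, None, 23, 30]
Validate using subtree bounds (lo, hi): at each node, require lo < value < hi,
then recurse left with hi=value and right with lo=value.
Preorder trace (stopping at first violation):
  at node 2 with bounds (-inf, +inf): OK
  at node 38 with bounds (2, +inf): OK
  at node 21 with bounds (2, 38): OK
  at node 18 with bounds (2, 21): OK
  at node 26 with bounds (21, 38): OK
  at node 23 with bounds (21, 26): OK
  at node 30 with bounds (26, 38): OK
No violation found at any node.
Result: Valid BST


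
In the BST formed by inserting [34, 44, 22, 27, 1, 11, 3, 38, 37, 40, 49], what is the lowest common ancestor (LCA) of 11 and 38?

Tree insertion order: [34, 44, 22, 27, 1, 11, 3, 38, 37, 40, 49]
Tree (level-order array): [34, 22, 44, 1, 27, 38, 49, None, 11, None, None, 37, 40, None, None, 3]
In a BST, the LCA of p=11, q=38 is the first node v on the
root-to-leaf path with p <= v <= q (go left if both < v, right if both > v).
Walk from root:
  at 34: 11 <= 34 <= 38, this is the LCA
LCA = 34


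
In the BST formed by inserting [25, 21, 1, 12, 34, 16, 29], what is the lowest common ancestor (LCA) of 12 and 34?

Tree insertion order: [25, 21, 1, 12, 34, 16, 29]
Tree (level-order array): [25, 21, 34, 1, None, 29, None, None, 12, None, None, None, 16]
In a BST, the LCA of p=12, q=34 is the first node v on the
root-to-leaf path with p <= v <= q (go left if both < v, right if both > v).
Walk from root:
  at 25: 12 <= 25 <= 34, this is the LCA
LCA = 25


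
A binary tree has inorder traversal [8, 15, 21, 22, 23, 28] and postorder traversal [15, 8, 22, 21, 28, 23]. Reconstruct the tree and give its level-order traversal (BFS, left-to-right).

Inorder:   [8, 15, 21, 22, 23, 28]
Postorder: [15, 8, 22, 21, 28, 23]
Algorithm: postorder visits root last, so walk postorder right-to-left;
each value is the root of the current inorder slice — split it at that
value, recurse on the right subtree first, then the left.
Recursive splits:
  root=23; inorder splits into left=[8, 15, 21, 22], right=[28]
  root=28; inorder splits into left=[], right=[]
  root=21; inorder splits into left=[8, 15], right=[22]
  root=22; inorder splits into left=[], right=[]
  root=8; inorder splits into left=[], right=[15]
  root=15; inorder splits into left=[], right=[]
Reconstructed level-order: [23, 21, 28, 8, 22, 15]


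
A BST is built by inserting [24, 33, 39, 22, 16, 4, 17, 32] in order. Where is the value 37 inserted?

Starting tree (level order): [24, 22, 33, 16, None, 32, 39, 4, 17]
Insertion path: 24 -> 33 -> 39
Result: insert 37 as left child of 39
Final tree (level order): [24, 22, 33, 16, None, 32, 39, 4, 17, None, None, 37]


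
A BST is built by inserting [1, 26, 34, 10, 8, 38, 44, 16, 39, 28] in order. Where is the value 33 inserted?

Starting tree (level order): [1, None, 26, 10, 34, 8, 16, 28, 38, None, None, None, None, None, None, None, 44, 39]
Insertion path: 1 -> 26 -> 34 -> 28
Result: insert 33 as right child of 28
Final tree (level order): [1, None, 26, 10, 34, 8, 16, 28, 38, None, None, None, None, None, 33, None, 44, None, None, 39]


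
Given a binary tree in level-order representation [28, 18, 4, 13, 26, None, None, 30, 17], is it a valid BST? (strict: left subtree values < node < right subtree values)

Level-order array: [28, 18, 4, 13, 26, None, None, 30, 17]
Validate using subtree bounds (lo, hi): at each node, require lo < value < hi,
then recurse left with hi=value and right with lo=value.
Preorder trace (stopping at first violation):
  at node 28 with bounds (-inf, +inf): OK
  at node 18 with bounds (-inf, 28): OK
  at node 13 with bounds (-inf, 18): OK
  at node 30 with bounds (-inf, 13): VIOLATION
Node 30 violates its bound: not (-inf < 30 < 13).
Result: Not a valid BST


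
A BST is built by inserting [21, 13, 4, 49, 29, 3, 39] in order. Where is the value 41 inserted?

Starting tree (level order): [21, 13, 49, 4, None, 29, None, 3, None, None, 39]
Insertion path: 21 -> 49 -> 29 -> 39
Result: insert 41 as right child of 39
Final tree (level order): [21, 13, 49, 4, None, 29, None, 3, None, None, 39, None, None, None, 41]


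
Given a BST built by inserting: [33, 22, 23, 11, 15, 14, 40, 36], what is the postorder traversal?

Tree insertion order: [33, 22, 23, 11, 15, 14, 40, 36]
Tree (level-order array): [33, 22, 40, 11, 23, 36, None, None, 15, None, None, None, None, 14]
Postorder traversal: [14, 15, 11, 23, 22, 36, 40, 33]


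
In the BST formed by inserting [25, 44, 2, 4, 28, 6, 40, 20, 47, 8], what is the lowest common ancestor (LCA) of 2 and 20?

Tree insertion order: [25, 44, 2, 4, 28, 6, 40, 20, 47, 8]
Tree (level-order array): [25, 2, 44, None, 4, 28, 47, None, 6, None, 40, None, None, None, 20, None, None, 8]
In a BST, the LCA of p=2, q=20 is the first node v on the
root-to-leaf path with p <= v <= q (go left if both < v, right if both > v).
Walk from root:
  at 25: both 2 and 20 < 25, go left
  at 2: 2 <= 2 <= 20, this is the LCA
LCA = 2


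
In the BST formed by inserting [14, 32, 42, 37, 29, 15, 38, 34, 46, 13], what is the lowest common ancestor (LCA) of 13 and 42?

Tree insertion order: [14, 32, 42, 37, 29, 15, 38, 34, 46, 13]
Tree (level-order array): [14, 13, 32, None, None, 29, 42, 15, None, 37, 46, None, None, 34, 38]
In a BST, the LCA of p=13, q=42 is the first node v on the
root-to-leaf path with p <= v <= q (go left if both < v, right if both > v).
Walk from root:
  at 14: 13 <= 14 <= 42, this is the LCA
LCA = 14


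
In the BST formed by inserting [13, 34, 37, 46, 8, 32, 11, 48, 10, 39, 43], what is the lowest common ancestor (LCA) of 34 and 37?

Tree insertion order: [13, 34, 37, 46, 8, 32, 11, 48, 10, 39, 43]
Tree (level-order array): [13, 8, 34, None, 11, 32, 37, 10, None, None, None, None, 46, None, None, 39, 48, None, 43]
In a BST, the LCA of p=34, q=37 is the first node v on the
root-to-leaf path with p <= v <= q (go left if both < v, right if both > v).
Walk from root:
  at 13: both 34 and 37 > 13, go right
  at 34: 34 <= 34 <= 37, this is the LCA
LCA = 34


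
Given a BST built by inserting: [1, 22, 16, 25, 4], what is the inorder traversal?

Tree insertion order: [1, 22, 16, 25, 4]
Tree (level-order array): [1, None, 22, 16, 25, 4]
Inorder traversal: [1, 4, 16, 22, 25]


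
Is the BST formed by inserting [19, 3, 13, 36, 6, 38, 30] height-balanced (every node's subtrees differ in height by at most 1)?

Tree (level-order array): [19, 3, 36, None, 13, 30, 38, 6]
Definition: a tree is height-balanced if, at every node, |h(left) - h(right)| <= 1 (empty subtree has height -1).
Bottom-up per-node check:
  node 6: h_left=-1, h_right=-1, diff=0 [OK], height=0
  node 13: h_left=0, h_right=-1, diff=1 [OK], height=1
  node 3: h_left=-1, h_right=1, diff=2 [FAIL (|-1-1|=2 > 1)], height=2
  node 30: h_left=-1, h_right=-1, diff=0 [OK], height=0
  node 38: h_left=-1, h_right=-1, diff=0 [OK], height=0
  node 36: h_left=0, h_right=0, diff=0 [OK], height=1
  node 19: h_left=2, h_right=1, diff=1 [OK], height=3
Node 3 violates the condition: |-1 - 1| = 2 > 1.
Result: Not balanced


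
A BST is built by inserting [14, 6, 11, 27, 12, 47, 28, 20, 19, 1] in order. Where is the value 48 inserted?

Starting tree (level order): [14, 6, 27, 1, 11, 20, 47, None, None, None, 12, 19, None, 28]
Insertion path: 14 -> 27 -> 47
Result: insert 48 as right child of 47
Final tree (level order): [14, 6, 27, 1, 11, 20, 47, None, None, None, 12, 19, None, 28, 48]


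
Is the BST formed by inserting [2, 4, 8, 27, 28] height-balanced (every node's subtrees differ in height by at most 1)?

Tree (level-order array): [2, None, 4, None, 8, None, 27, None, 28]
Definition: a tree is height-balanced if, at every node, |h(left) - h(right)| <= 1 (empty subtree has height -1).
Bottom-up per-node check:
  node 28: h_left=-1, h_right=-1, diff=0 [OK], height=0
  node 27: h_left=-1, h_right=0, diff=1 [OK], height=1
  node 8: h_left=-1, h_right=1, diff=2 [FAIL (|-1-1|=2 > 1)], height=2
  node 4: h_left=-1, h_right=2, diff=3 [FAIL (|-1-2|=3 > 1)], height=3
  node 2: h_left=-1, h_right=3, diff=4 [FAIL (|-1-3|=4 > 1)], height=4
Node 8 violates the condition: |-1 - 1| = 2 > 1.
Result: Not balanced


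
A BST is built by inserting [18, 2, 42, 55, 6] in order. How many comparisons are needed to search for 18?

Search path for 18: 18
Found: True
Comparisons: 1


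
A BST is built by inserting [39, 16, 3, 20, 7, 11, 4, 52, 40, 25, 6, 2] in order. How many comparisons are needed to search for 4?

Search path for 4: 39 -> 16 -> 3 -> 7 -> 4
Found: True
Comparisons: 5


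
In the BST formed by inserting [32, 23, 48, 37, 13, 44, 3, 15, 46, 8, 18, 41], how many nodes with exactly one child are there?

Tree built from: [32, 23, 48, 37, 13, 44, 3, 15, 46, 8, 18, 41]
Tree (level-order array): [32, 23, 48, 13, None, 37, None, 3, 15, None, 44, None, 8, None, 18, 41, 46]
Rule: These are nodes with exactly 1 non-null child.
Per-node child counts:
  node 32: 2 child(ren)
  node 23: 1 child(ren)
  node 13: 2 child(ren)
  node 3: 1 child(ren)
  node 8: 0 child(ren)
  node 15: 1 child(ren)
  node 18: 0 child(ren)
  node 48: 1 child(ren)
  node 37: 1 child(ren)
  node 44: 2 child(ren)
  node 41: 0 child(ren)
  node 46: 0 child(ren)
Matching nodes: [23, 3, 15, 48, 37]
Count of nodes with exactly one child: 5


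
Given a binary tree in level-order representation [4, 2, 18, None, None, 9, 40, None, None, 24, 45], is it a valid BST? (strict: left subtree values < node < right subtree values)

Level-order array: [4, 2, 18, None, None, 9, 40, None, None, 24, 45]
Validate using subtree bounds (lo, hi): at each node, require lo < value < hi,
then recurse left with hi=value and right with lo=value.
Preorder trace (stopping at first violation):
  at node 4 with bounds (-inf, +inf): OK
  at node 2 with bounds (-inf, 4): OK
  at node 18 with bounds (4, +inf): OK
  at node 9 with bounds (4, 18): OK
  at node 40 with bounds (18, +inf): OK
  at node 24 with bounds (18, 40): OK
  at node 45 with bounds (40, +inf): OK
No violation found at any node.
Result: Valid BST


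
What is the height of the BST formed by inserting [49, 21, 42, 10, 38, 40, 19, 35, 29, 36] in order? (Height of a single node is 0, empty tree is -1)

Insertion order: [49, 21, 42, 10, 38, 40, 19, 35, 29, 36]
Tree (level-order array): [49, 21, None, 10, 42, None, 19, 38, None, None, None, 35, 40, 29, 36]
Compute height bottom-up (empty subtree = -1):
  height(19) = 1 + max(-1, -1) = 0
  height(10) = 1 + max(-1, 0) = 1
  height(29) = 1 + max(-1, -1) = 0
  height(36) = 1 + max(-1, -1) = 0
  height(35) = 1 + max(0, 0) = 1
  height(40) = 1 + max(-1, -1) = 0
  height(38) = 1 + max(1, 0) = 2
  height(42) = 1 + max(2, -1) = 3
  height(21) = 1 + max(1, 3) = 4
  height(49) = 1 + max(4, -1) = 5
Height = 5


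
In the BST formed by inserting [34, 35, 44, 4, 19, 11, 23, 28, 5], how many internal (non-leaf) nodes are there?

Tree built from: [34, 35, 44, 4, 19, 11, 23, 28, 5]
Tree (level-order array): [34, 4, 35, None, 19, None, 44, 11, 23, None, None, 5, None, None, 28]
Rule: An internal node has at least one child.
Per-node child counts:
  node 34: 2 child(ren)
  node 4: 1 child(ren)
  node 19: 2 child(ren)
  node 11: 1 child(ren)
  node 5: 0 child(ren)
  node 23: 1 child(ren)
  node 28: 0 child(ren)
  node 35: 1 child(ren)
  node 44: 0 child(ren)
Matching nodes: [34, 4, 19, 11, 23, 35]
Count of internal (non-leaf) nodes: 6


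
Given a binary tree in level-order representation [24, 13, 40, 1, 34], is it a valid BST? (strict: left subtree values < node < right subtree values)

Level-order array: [24, 13, 40, 1, 34]
Validate using subtree bounds (lo, hi): at each node, require lo < value < hi,
then recurse left with hi=value and right with lo=value.
Preorder trace (stopping at first violation):
  at node 24 with bounds (-inf, +inf): OK
  at node 13 with bounds (-inf, 24): OK
  at node 1 with bounds (-inf, 13): OK
  at node 34 with bounds (13, 24): VIOLATION
Node 34 violates its bound: not (13 < 34 < 24).
Result: Not a valid BST


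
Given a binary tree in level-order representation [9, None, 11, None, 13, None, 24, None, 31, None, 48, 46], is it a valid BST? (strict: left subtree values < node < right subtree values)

Level-order array: [9, None, 11, None, 13, None, 24, None, 31, None, 48, 46]
Validate using subtree bounds (lo, hi): at each node, require lo < value < hi,
then recurse left with hi=value and right with lo=value.
Preorder trace (stopping at first violation):
  at node 9 with bounds (-inf, +inf): OK
  at node 11 with bounds (9, +inf): OK
  at node 13 with bounds (11, +inf): OK
  at node 24 with bounds (13, +inf): OK
  at node 31 with bounds (24, +inf): OK
  at node 48 with bounds (31, +inf): OK
  at node 46 with bounds (31, 48): OK
No violation found at any node.
Result: Valid BST


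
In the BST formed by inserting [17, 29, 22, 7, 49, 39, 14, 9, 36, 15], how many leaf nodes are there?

Tree built from: [17, 29, 22, 7, 49, 39, 14, 9, 36, 15]
Tree (level-order array): [17, 7, 29, None, 14, 22, 49, 9, 15, None, None, 39, None, None, None, None, None, 36]
Rule: A leaf has 0 children.
Per-node child counts:
  node 17: 2 child(ren)
  node 7: 1 child(ren)
  node 14: 2 child(ren)
  node 9: 0 child(ren)
  node 15: 0 child(ren)
  node 29: 2 child(ren)
  node 22: 0 child(ren)
  node 49: 1 child(ren)
  node 39: 1 child(ren)
  node 36: 0 child(ren)
Matching nodes: [9, 15, 22, 36]
Count of leaf nodes: 4


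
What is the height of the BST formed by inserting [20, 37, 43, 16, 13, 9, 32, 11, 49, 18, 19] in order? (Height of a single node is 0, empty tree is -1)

Insertion order: [20, 37, 43, 16, 13, 9, 32, 11, 49, 18, 19]
Tree (level-order array): [20, 16, 37, 13, 18, 32, 43, 9, None, None, 19, None, None, None, 49, None, 11]
Compute height bottom-up (empty subtree = -1):
  height(11) = 1 + max(-1, -1) = 0
  height(9) = 1 + max(-1, 0) = 1
  height(13) = 1 + max(1, -1) = 2
  height(19) = 1 + max(-1, -1) = 0
  height(18) = 1 + max(-1, 0) = 1
  height(16) = 1 + max(2, 1) = 3
  height(32) = 1 + max(-1, -1) = 0
  height(49) = 1 + max(-1, -1) = 0
  height(43) = 1 + max(-1, 0) = 1
  height(37) = 1 + max(0, 1) = 2
  height(20) = 1 + max(3, 2) = 4
Height = 4


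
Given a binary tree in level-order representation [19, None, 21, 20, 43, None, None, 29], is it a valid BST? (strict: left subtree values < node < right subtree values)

Level-order array: [19, None, 21, 20, 43, None, None, 29]
Validate using subtree bounds (lo, hi): at each node, require lo < value < hi,
then recurse left with hi=value and right with lo=value.
Preorder trace (stopping at first violation):
  at node 19 with bounds (-inf, +inf): OK
  at node 21 with bounds (19, +inf): OK
  at node 20 with bounds (19, 21): OK
  at node 43 with bounds (21, +inf): OK
  at node 29 with bounds (21, 43): OK
No violation found at any node.
Result: Valid BST


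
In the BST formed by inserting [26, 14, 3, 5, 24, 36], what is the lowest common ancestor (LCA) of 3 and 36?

Tree insertion order: [26, 14, 3, 5, 24, 36]
Tree (level-order array): [26, 14, 36, 3, 24, None, None, None, 5]
In a BST, the LCA of p=3, q=36 is the first node v on the
root-to-leaf path with p <= v <= q (go left if both < v, right if both > v).
Walk from root:
  at 26: 3 <= 26 <= 36, this is the LCA
LCA = 26


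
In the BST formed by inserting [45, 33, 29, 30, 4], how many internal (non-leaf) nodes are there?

Tree built from: [45, 33, 29, 30, 4]
Tree (level-order array): [45, 33, None, 29, None, 4, 30]
Rule: An internal node has at least one child.
Per-node child counts:
  node 45: 1 child(ren)
  node 33: 1 child(ren)
  node 29: 2 child(ren)
  node 4: 0 child(ren)
  node 30: 0 child(ren)
Matching nodes: [45, 33, 29]
Count of internal (non-leaf) nodes: 3


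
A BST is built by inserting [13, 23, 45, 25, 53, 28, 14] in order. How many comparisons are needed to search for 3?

Search path for 3: 13
Found: False
Comparisons: 1


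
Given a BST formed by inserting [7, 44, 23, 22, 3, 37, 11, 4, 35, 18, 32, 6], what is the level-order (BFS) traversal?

Tree insertion order: [7, 44, 23, 22, 3, 37, 11, 4, 35, 18, 32, 6]
Tree (level-order array): [7, 3, 44, None, 4, 23, None, None, 6, 22, 37, None, None, 11, None, 35, None, None, 18, 32]
BFS from the root, enqueuing left then right child of each popped node:
  queue [7] -> pop 7, enqueue [3, 44], visited so far: [7]
  queue [3, 44] -> pop 3, enqueue [4], visited so far: [7, 3]
  queue [44, 4] -> pop 44, enqueue [23], visited so far: [7, 3, 44]
  queue [4, 23] -> pop 4, enqueue [6], visited so far: [7, 3, 44, 4]
  queue [23, 6] -> pop 23, enqueue [22, 37], visited so far: [7, 3, 44, 4, 23]
  queue [6, 22, 37] -> pop 6, enqueue [none], visited so far: [7, 3, 44, 4, 23, 6]
  queue [22, 37] -> pop 22, enqueue [11], visited so far: [7, 3, 44, 4, 23, 6, 22]
  queue [37, 11] -> pop 37, enqueue [35], visited so far: [7, 3, 44, 4, 23, 6, 22, 37]
  queue [11, 35] -> pop 11, enqueue [18], visited so far: [7, 3, 44, 4, 23, 6, 22, 37, 11]
  queue [35, 18] -> pop 35, enqueue [32], visited so far: [7, 3, 44, 4, 23, 6, 22, 37, 11, 35]
  queue [18, 32] -> pop 18, enqueue [none], visited so far: [7, 3, 44, 4, 23, 6, 22, 37, 11, 35, 18]
  queue [32] -> pop 32, enqueue [none], visited so far: [7, 3, 44, 4, 23, 6, 22, 37, 11, 35, 18, 32]
Result: [7, 3, 44, 4, 23, 6, 22, 37, 11, 35, 18, 32]


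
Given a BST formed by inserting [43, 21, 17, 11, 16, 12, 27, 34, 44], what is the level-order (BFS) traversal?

Tree insertion order: [43, 21, 17, 11, 16, 12, 27, 34, 44]
Tree (level-order array): [43, 21, 44, 17, 27, None, None, 11, None, None, 34, None, 16, None, None, 12]
BFS from the root, enqueuing left then right child of each popped node:
  queue [43] -> pop 43, enqueue [21, 44], visited so far: [43]
  queue [21, 44] -> pop 21, enqueue [17, 27], visited so far: [43, 21]
  queue [44, 17, 27] -> pop 44, enqueue [none], visited so far: [43, 21, 44]
  queue [17, 27] -> pop 17, enqueue [11], visited so far: [43, 21, 44, 17]
  queue [27, 11] -> pop 27, enqueue [34], visited so far: [43, 21, 44, 17, 27]
  queue [11, 34] -> pop 11, enqueue [16], visited so far: [43, 21, 44, 17, 27, 11]
  queue [34, 16] -> pop 34, enqueue [none], visited so far: [43, 21, 44, 17, 27, 11, 34]
  queue [16] -> pop 16, enqueue [12], visited so far: [43, 21, 44, 17, 27, 11, 34, 16]
  queue [12] -> pop 12, enqueue [none], visited so far: [43, 21, 44, 17, 27, 11, 34, 16, 12]
Result: [43, 21, 44, 17, 27, 11, 34, 16, 12]


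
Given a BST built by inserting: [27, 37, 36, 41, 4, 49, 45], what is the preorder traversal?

Tree insertion order: [27, 37, 36, 41, 4, 49, 45]
Tree (level-order array): [27, 4, 37, None, None, 36, 41, None, None, None, 49, 45]
Preorder traversal: [27, 4, 37, 36, 41, 49, 45]


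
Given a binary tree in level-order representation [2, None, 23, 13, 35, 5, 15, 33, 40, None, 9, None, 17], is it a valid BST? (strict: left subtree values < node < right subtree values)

Level-order array: [2, None, 23, 13, 35, 5, 15, 33, 40, None, 9, None, 17]
Validate using subtree bounds (lo, hi): at each node, require lo < value < hi,
then recurse left with hi=value and right with lo=value.
Preorder trace (stopping at first violation):
  at node 2 with bounds (-inf, +inf): OK
  at node 23 with bounds (2, +inf): OK
  at node 13 with bounds (2, 23): OK
  at node 5 with bounds (2, 13): OK
  at node 9 with bounds (5, 13): OK
  at node 15 with bounds (13, 23): OK
  at node 17 with bounds (15, 23): OK
  at node 35 with bounds (23, +inf): OK
  at node 33 with bounds (23, 35): OK
  at node 40 with bounds (35, +inf): OK
No violation found at any node.
Result: Valid BST


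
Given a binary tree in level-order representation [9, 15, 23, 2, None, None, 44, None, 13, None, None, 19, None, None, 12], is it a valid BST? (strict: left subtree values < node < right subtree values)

Level-order array: [9, 15, 23, 2, None, None, 44, None, 13, None, None, 19, None, None, 12]
Validate using subtree bounds (lo, hi): at each node, require lo < value < hi,
then recurse left with hi=value and right with lo=value.
Preorder trace (stopping at first violation):
  at node 9 with bounds (-inf, +inf): OK
  at node 15 with bounds (-inf, 9): VIOLATION
Node 15 violates its bound: not (-inf < 15 < 9).
Result: Not a valid BST


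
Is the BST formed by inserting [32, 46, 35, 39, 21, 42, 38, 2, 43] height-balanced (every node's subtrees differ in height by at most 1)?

Tree (level-order array): [32, 21, 46, 2, None, 35, None, None, None, None, 39, 38, 42, None, None, None, 43]
Definition: a tree is height-balanced if, at every node, |h(left) - h(right)| <= 1 (empty subtree has height -1).
Bottom-up per-node check:
  node 2: h_left=-1, h_right=-1, diff=0 [OK], height=0
  node 21: h_left=0, h_right=-1, diff=1 [OK], height=1
  node 38: h_left=-1, h_right=-1, diff=0 [OK], height=0
  node 43: h_left=-1, h_right=-1, diff=0 [OK], height=0
  node 42: h_left=-1, h_right=0, diff=1 [OK], height=1
  node 39: h_left=0, h_right=1, diff=1 [OK], height=2
  node 35: h_left=-1, h_right=2, diff=3 [FAIL (|-1-2|=3 > 1)], height=3
  node 46: h_left=3, h_right=-1, diff=4 [FAIL (|3--1|=4 > 1)], height=4
  node 32: h_left=1, h_right=4, diff=3 [FAIL (|1-4|=3 > 1)], height=5
Node 35 violates the condition: |-1 - 2| = 3 > 1.
Result: Not balanced


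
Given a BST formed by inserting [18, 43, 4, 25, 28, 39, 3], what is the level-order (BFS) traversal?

Tree insertion order: [18, 43, 4, 25, 28, 39, 3]
Tree (level-order array): [18, 4, 43, 3, None, 25, None, None, None, None, 28, None, 39]
BFS from the root, enqueuing left then right child of each popped node:
  queue [18] -> pop 18, enqueue [4, 43], visited so far: [18]
  queue [4, 43] -> pop 4, enqueue [3], visited so far: [18, 4]
  queue [43, 3] -> pop 43, enqueue [25], visited so far: [18, 4, 43]
  queue [3, 25] -> pop 3, enqueue [none], visited so far: [18, 4, 43, 3]
  queue [25] -> pop 25, enqueue [28], visited so far: [18, 4, 43, 3, 25]
  queue [28] -> pop 28, enqueue [39], visited so far: [18, 4, 43, 3, 25, 28]
  queue [39] -> pop 39, enqueue [none], visited so far: [18, 4, 43, 3, 25, 28, 39]
Result: [18, 4, 43, 3, 25, 28, 39]


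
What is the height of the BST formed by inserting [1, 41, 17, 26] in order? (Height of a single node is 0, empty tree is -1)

Insertion order: [1, 41, 17, 26]
Tree (level-order array): [1, None, 41, 17, None, None, 26]
Compute height bottom-up (empty subtree = -1):
  height(26) = 1 + max(-1, -1) = 0
  height(17) = 1 + max(-1, 0) = 1
  height(41) = 1 + max(1, -1) = 2
  height(1) = 1 + max(-1, 2) = 3
Height = 3


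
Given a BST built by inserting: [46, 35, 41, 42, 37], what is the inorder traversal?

Tree insertion order: [46, 35, 41, 42, 37]
Tree (level-order array): [46, 35, None, None, 41, 37, 42]
Inorder traversal: [35, 37, 41, 42, 46]


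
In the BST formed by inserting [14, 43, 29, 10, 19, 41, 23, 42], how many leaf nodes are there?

Tree built from: [14, 43, 29, 10, 19, 41, 23, 42]
Tree (level-order array): [14, 10, 43, None, None, 29, None, 19, 41, None, 23, None, 42]
Rule: A leaf has 0 children.
Per-node child counts:
  node 14: 2 child(ren)
  node 10: 0 child(ren)
  node 43: 1 child(ren)
  node 29: 2 child(ren)
  node 19: 1 child(ren)
  node 23: 0 child(ren)
  node 41: 1 child(ren)
  node 42: 0 child(ren)
Matching nodes: [10, 23, 42]
Count of leaf nodes: 3


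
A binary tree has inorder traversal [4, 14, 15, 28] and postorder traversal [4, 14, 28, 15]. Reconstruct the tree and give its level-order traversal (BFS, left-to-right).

Inorder:   [4, 14, 15, 28]
Postorder: [4, 14, 28, 15]
Algorithm: postorder visits root last, so walk postorder right-to-left;
each value is the root of the current inorder slice — split it at that
value, recurse on the right subtree first, then the left.
Recursive splits:
  root=15; inorder splits into left=[4, 14], right=[28]
  root=28; inorder splits into left=[], right=[]
  root=14; inorder splits into left=[4], right=[]
  root=4; inorder splits into left=[], right=[]
Reconstructed level-order: [15, 14, 28, 4]


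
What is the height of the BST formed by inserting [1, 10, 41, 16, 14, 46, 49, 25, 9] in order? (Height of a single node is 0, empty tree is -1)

Insertion order: [1, 10, 41, 16, 14, 46, 49, 25, 9]
Tree (level-order array): [1, None, 10, 9, 41, None, None, 16, 46, 14, 25, None, 49]
Compute height bottom-up (empty subtree = -1):
  height(9) = 1 + max(-1, -1) = 0
  height(14) = 1 + max(-1, -1) = 0
  height(25) = 1 + max(-1, -1) = 0
  height(16) = 1 + max(0, 0) = 1
  height(49) = 1 + max(-1, -1) = 0
  height(46) = 1 + max(-1, 0) = 1
  height(41) = 1 + max(1, 1) = 2
  height(10) = 1 + max(0, 2) = 3
  height(1) = 1 + max(-1, 3) = 4
Height = 4


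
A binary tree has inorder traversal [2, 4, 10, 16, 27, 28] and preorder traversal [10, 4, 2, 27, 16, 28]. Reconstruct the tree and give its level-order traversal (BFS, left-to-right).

Inorder:  [2, 4, 10, 16, 27, 28]
Preorder: [10, 4, 2, 27, 16, 28]
Algorithm: preorder visits root first, so consume preorder in order;
for each root, split the current inorder slice at that value into
left-subtree inorder and right-subtree inorder, then recurse.
Recursive splits:
  root=10; inorder splits into left=[2, 4], right=[16, 27, 28]
  root=4; inorder splits into left=[2], right=[]
  root=2; inorder splits into left=[], right=[]
  root=27; inorder splits into left=[16], right=[28]
  root=16; inorder splits into left=[], right=[]
  root=28; inorder splits into left=[], right=[]
Reconstructed level-order: [10, 4, 27, 2, 16, 28]


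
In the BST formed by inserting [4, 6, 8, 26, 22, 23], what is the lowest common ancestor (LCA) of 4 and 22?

Tree insertion order: [4, 6, 8, 26, 22, 23]
Tree (level-order array): [4, None, 6, None, 8, None, 26, 22, None, None, 23]
In a BST, the LCA of p=4, q=22 is the first node v on the
root-to-leaf path with p <= v <= q (go left if both < v, right if both > v).
Walk from root:
  at 4: 4 <= 4 <= 22, this is the LCA
LCA = 4


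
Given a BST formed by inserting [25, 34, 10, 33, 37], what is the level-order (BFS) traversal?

Tree insertion order: [25, 34, 10, 33, 37]
Tree (level-order array): [25, 10, 34, None, None, 33, 37]
BFS from the root, enqueuing left then right child of each popped node:
  queue [25] -> pop 25, enqueue [10, 34], visited so far: [25]
  queue [10, 34] -> pop 10, enqueue [none], visited so far: [25, 10]
  queue [34] -> pop 34, enqueue [33, 37], visited so far: [25, 10, 34]
  queue [33, 37] -> pop 33, enqueue [none], visited so far: [25, 10, 34, 33]
  queue [37] -> pop 37, enqueue [none], visited so far: [25, 10, 34, 33, 37]
Result: [25, 10, 34, 33, 37]


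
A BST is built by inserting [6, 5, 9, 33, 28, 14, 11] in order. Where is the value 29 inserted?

Starting tree (level order): [6, 5, 9, None, None, None, 33, 28, None, 14, None, 11]
Insertion path: 6 -> 9 -> 33 -> 28
Result: insert 29 as right child of 28
Final tree (level order): [6, 5, 9, None, None, None, 33, 28, None, 14, 29, 11]


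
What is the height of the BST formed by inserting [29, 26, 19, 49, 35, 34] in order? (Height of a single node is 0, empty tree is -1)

Insertion order: [29, 26, 19, 49, 35, 34]
Tree (level-order array): [29, 26, 49, 19, None, 35, None, None, None, 34]
Compute height bottom-up (empty subtree = -1):
  height(19) = 1 + max(-1, -1) = 0
  height(26) = 1 + max(0, -1) = 1
  height(34) = 1 + max(-1, -1) = 0
  height(35) = 1 + max(0, -1) = 1
  height(49) = 1 + max(1, -1) = 2
  height(29) = 1 + max(1, 2) = 3
Height = 3


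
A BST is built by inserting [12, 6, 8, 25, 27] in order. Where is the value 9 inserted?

Starting tree (level order): [12, 6, 25, None, 8, None, 27]
Insertion path: 12 -> 6 -> 8
Result: insert 9 as right child of 8
Final tree (level order): [12, 6, 25, None, 8, None, 27, None, 9]
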